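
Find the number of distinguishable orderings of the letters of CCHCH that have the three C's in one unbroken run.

Treat the 3 copies of C as a single block. The multiset to arrange is then {CCC, H, H}, 3 items in all.
That gives (3)!/(2!) = 3 arrangements.

3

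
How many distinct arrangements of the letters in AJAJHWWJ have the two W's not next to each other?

1260

There are 8!/(3!·2!·2!) = 1680 arrangements of AJAJHWWJ in total.
If the two W's are adjacent, glue them into one block, leaving 7 items to arrange: (7)!/(3!·2!) = 420 ways.
Subtracting, 1680 − 420 = 1260 arrangements keep the W's apart.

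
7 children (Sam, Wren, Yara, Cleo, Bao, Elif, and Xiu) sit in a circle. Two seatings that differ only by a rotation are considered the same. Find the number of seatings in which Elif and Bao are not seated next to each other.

480

All circular seatings of 7 people number (6)! = 720.
Seatings with Elif beside Bao: treat them as a block with 2 internal orders, giving 2 × (5)! = 240.
Subtracting, 720 − 240 = 480.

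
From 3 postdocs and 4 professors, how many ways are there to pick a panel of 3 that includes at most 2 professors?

Split by how many professors are chosen (0 through 2).
Sum: C(4,0)·C(3,3) + C(4,1)·C(3,2) + C(4,2)·C(3,1) = 1 + 12 + 18 = 31.

31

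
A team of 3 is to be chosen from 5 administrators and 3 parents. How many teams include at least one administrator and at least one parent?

45

Unrestricted: C(8,3) = 56 ways to pick any 3 of the 8.
Subtract selections that omit an entire group: no administrators → C(3,3) = 1; no parents → C(5,3) = 10.
Both groups omitted at once is impossible, so 56 − 11 = 45.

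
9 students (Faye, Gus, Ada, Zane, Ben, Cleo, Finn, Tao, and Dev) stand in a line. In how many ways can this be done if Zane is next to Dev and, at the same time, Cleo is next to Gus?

20160

Treat {Zane,Dev} as one block (2 orders) and {Cleo,Gus} as another (2 orders).
That leaves 7 units to arrange: 2 × 2 × 7! = 4 × 5040 = 20160.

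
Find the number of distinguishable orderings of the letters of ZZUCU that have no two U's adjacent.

18

Total arrangements of ZZUCU: 5!/(2!·2!) = 30.
Arrangements with the U's together: treat UU as one letter, giving (4)!/(2!) = 12.
Hence 30 − 12 = 18.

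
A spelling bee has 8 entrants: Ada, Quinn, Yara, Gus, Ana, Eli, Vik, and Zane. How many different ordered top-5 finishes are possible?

6720

This is an ordered selection of 5 from 8: P(8,5).
That gives 8 × 7 × 6 × 5 × 4 = 6720.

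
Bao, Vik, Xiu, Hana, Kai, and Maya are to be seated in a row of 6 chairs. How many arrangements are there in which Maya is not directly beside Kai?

480

There are 6! = 720 arrangements in all. If Maya and Kai are adjacent, merging them into one block gives 2·(5)! = 240 arrangements.
So 720 − 240 = 480 arrangements keep them apart.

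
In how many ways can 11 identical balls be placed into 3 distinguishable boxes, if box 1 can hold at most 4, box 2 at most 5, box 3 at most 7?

20

Ignoring the caps, the number of non-negative solutions to x_1+…+x_3 = 11 is C(13,2) = 78.
Subtract solutions that violate a single cap (substitute x_i' = x_i − (cap_i+1)): x_1 ≥ 5 gives C(8,2) = 28; x_2 ≥ 6 gives C(7,2) = 21; x_3 ≥ 8 gives C(5,2) = 10. Together 59.
Add back pairs where two caps are both exceeded: 1 + 0 + 0 = 1.
By inclusion–exclusion the count is 78 − 59 + 1 = 20.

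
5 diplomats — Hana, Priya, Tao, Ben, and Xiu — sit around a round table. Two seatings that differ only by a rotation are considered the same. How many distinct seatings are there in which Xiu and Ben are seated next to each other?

12

Treat {Xiu, Ben} as one unit (2 internal orders) and seat the resulting 4 units around the table: (3)! circular arrangements.
So 2 × (3)! = 2 × 6 = 12.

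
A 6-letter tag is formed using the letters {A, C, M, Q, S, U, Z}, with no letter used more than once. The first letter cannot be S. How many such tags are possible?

4320

The first letter has 7−1 = 6 choices (anything except S).
The remaining 5 letters are filled from the other 6 symbols without repetition: 6 × 5 × 4 × 3 × 2 = 720.
Total: 6 × 720 = 4320.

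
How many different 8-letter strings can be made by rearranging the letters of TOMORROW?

3360

The 8 letters of TOMORROW have repeats: O appearing 3 times and R appearing twice.
The number of distinct arrangements is 8!/(3!·2!) = 40320/12 = 3360.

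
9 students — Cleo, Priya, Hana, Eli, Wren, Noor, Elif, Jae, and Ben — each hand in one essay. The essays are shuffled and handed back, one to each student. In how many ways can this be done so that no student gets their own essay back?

This is the derangement count D_9: permutations of 9 items with no fixed point.
By inclusion–exclusion this is Σ_{j=0}^{9} (−1)^j C(9,j)·(9−j)!.
Computing: 362880 − 362880 + 181440 − 60480 + 15120 − 3024 + 504 − 72 + 9 − 1 = 133496.

133496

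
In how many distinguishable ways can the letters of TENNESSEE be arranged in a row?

The 9 letters of TENNESSEE have repeats: E appearing 4 times, N appearing twice, and S appearing twice.
The number of distinct arrangements is 9!/(4!·2!·2!) = 362880/96 = 3780.

3780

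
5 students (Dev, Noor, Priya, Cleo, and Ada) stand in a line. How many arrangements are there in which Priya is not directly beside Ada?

72

Of the 5! = 120 arrangements, those with Priya and Ada adjacent number 2 × 4! = 48 (treat the pair as a block with 2 internal orders).
So 120 − 48 = 72 arrangements keep them apart.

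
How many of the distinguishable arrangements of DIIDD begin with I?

4

Fix I in the first position and arrange the remaining 4 letters.
Those 4 letters have D appearing 3 times, giving (4)!/(3!) = 4.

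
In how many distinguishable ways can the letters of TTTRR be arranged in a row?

TTTRR has 5 letters with R appearing twice and T appearing 3 times.
The number of distinct arrangements is 5!/(3!·2!) = 120/12 = 10.

10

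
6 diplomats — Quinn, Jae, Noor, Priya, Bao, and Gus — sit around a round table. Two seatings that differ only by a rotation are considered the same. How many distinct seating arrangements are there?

Seat Quinn anywhere (absorbing the rotational symmetry), then permute the other 5: (5)! = 120.

120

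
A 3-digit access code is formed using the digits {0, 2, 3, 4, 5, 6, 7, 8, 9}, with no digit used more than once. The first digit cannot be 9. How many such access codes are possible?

The first digit has 9−1 = 8 choices (anything except 9).
The remaining 2 digits are filled from the other 8 symbols without repetition: 8 × 7 = 56.
Total: 8 × 56 = 448.

448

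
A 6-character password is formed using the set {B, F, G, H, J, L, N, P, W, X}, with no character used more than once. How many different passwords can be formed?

151200

Choose and order 6 of the 10 symbols: the first character has 10 options, the next 9, and so on down to 5.
10 × 9 × 8 × 7 × 6 × 5 = 151200.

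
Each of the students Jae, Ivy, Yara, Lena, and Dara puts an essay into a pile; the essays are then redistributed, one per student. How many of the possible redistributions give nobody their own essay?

Count assignments avoiding every fixed point. For any j of the 5 students fixed to their own essay, the other 5−j can be arranged in (5−j)! ways.
By inclusion–exclusion this is Σ_{j=0}^{5} (−1)^j C(5,j)·(5−j)!.
Computing: 120 − 120 + 60 − 20 + 5 − 1 = 44.

44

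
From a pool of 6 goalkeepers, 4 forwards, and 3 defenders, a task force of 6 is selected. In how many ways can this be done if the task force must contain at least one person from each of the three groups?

1416

Unrestricted: C(13,6) = 1716 ways to pick any 6 of the 13.
Selections missing a whole group: no goalkeepers → C(7,6) = 7; no forwards → C(9,6) = 84; no defenders → C(10,6) = 210.
Add back selections omitting two groups (i.e. drawn from a single group): C(6,6) + C(4,6) + C(3,6) = 1.
By inclusion–exclusion: 1716 − 301 + 1 = 1416.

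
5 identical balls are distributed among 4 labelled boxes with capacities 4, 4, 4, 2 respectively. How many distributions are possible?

43

Without the upper bounds there are C(8,3) = 56 ways to split 5 among 4 boxes.
Subtract solutions that violate a single cap (substitute x_i' = x_i − (cap_i+1)): x_1 ≥ 5 gives C(3,3) = 1; x_2 ≥ 5 gives C(3,3) = 1; x_3 ≥ 5 gives C(3,3) = 1; x_4 ≥ 3 gives C(5,3) = 10. Together 13.
No two caps can be exceeded simultaneously, so the pair terms are all 0.
By inclusion–exclusion the count is 56 − 13 + 0 = 43.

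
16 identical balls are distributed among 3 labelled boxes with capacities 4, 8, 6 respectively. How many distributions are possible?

Ignoring the caps, the number of non-negative solutions to x_1+…+x_3 = 16 is C(18,2) = 153.
Subtract solutions that violate a single cap (substitute x_i' = x_i − (cap_i+1)): x_1 ≥ 5 gives C(13,2) = 78; x_2 ≥ 9 gives C(9,2) = 36; x_3 ≥ 7 gives C(11,2) = 55. Together 169.
Add back pairs where two caps are both exceeded: 6 + 15 + 1 = 22.
By inclusion–exclusion the count is 153 − 169 + 22 = 6.

6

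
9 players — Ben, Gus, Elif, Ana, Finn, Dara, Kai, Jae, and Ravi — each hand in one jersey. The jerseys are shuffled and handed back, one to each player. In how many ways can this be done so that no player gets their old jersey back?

133496

Let Aᵢ be the assignments in which player i gets their old jersey. We want the size of the complement of A₁∪…∪A_9.
By inclusion–exclusion this is Σ_{j=0}^{9} (−1)^j C(9,j)·(9−j)!.
Computing: 362880 − 362880 + 181440 − 60480 + 15120 − 3024 + 504 − 72 + 9 − 1 = 133496.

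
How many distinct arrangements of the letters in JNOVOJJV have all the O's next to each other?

Treat the 2 copies of O as a single block. The multiset to arrange is then {OO, J, J, J, N, V, V}, 7 items in all.
That gives (7)!/(3!·2!) = 420 arrangements.

420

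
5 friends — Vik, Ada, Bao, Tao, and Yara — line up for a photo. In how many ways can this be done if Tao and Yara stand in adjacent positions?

48

Treat {Tao, Yara} as a single unit. There are 4 units to order, and the pair itself can be ordered 2 ways.
So the count is 2·(4)! = 48.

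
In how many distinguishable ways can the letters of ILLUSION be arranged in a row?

The 8 letters of ILLUSION have repeats: I appearing twice and L appearing twice.
So there are 8! / (2!·2!) = 10080 distinguishable arrangements.

10080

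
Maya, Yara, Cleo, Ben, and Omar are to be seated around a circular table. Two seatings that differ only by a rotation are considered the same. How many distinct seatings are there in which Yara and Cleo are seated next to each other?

12

Glue Yara and Cleo into a block (2 internal orders). Seating 4 units around a circle gives (3)! arrangements.
So 2 × (3)! = 2 × 6 = 12.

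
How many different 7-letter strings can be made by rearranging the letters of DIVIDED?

The 7 letters of DIVIDED have repeats: D appearing 3 times and I appearing twice.
Dividing 7! = 5040 by 3!·2! = 12 for the repeated letters gives 420.

420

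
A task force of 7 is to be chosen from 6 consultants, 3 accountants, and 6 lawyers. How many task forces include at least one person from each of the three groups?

5571

With no constraint there are C(15,7) = 6435 possible selections.
Selections missing a whole group: no consultants → C(9,7) = 36; no accountants → C(12,7) = 792; no lawyers → C(9,7) = 36.
Add back selections omitting two groups (i.e. drawn from a single group): C(6,7) + C(3,7) + C(6,7) = 0.
By inclusion–exclusion: 6435 − 864 + 0 = 5571.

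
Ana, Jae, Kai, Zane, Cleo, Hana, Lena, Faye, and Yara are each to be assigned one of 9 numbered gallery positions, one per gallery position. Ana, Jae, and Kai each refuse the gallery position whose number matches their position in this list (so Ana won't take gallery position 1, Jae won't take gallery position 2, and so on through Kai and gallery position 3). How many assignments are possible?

256320

Let Aᵢ (for i ∈ {1, 2, 3}) be the placements that put person i in their forbidden gallery position. Any j of these fix j positions, leaving (9−j)! ways to fill the rest, and there are C(3,j) ways to pick which j.
By inclusion–exclusion, the number of valid placements is Σ_{j=0}^{3} (−1)^j C(3,j)·(9−j)!.
Computing: 362880 − 120960 + 15120 − 720 = 256320.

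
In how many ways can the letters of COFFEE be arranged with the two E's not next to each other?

Total arrangements of COFFEE: 6!/(2!·2!) = 180.
Arrangements with the E's together: treat EE as one letter, giving (5)!/(2!) = 60.
Hence 180 − 60 = 120.

120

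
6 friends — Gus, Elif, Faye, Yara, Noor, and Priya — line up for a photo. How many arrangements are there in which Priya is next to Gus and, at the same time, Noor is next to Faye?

Treat {Priya,Gus} as one block (2 orders) and {Noor,Faye} as another (2 orders).
That leaves 4 units to arrange: 2 × 2 × 4! = 4 × 24 = 96.

96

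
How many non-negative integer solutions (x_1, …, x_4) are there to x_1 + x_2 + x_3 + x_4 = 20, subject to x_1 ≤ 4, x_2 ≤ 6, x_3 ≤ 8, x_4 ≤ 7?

Ignoring the caps, the number of non-negative solutions to x_1+…+x_4 = 20 is C(23,3) = 1771.
Subtract solutions that violate a single cap (substitute x_i' = x_i − (cap_i+1)): x_1 ≥ 5 gives C(18,3) = 816; x_2 ≥ 7 gives C(16,3) = 560; x_3 ≥ 9 gives C(14,3) = 364; x_4 ≥ 8 gives C(15,3) = 455. Together 2195.
Add back pairs where two caps are both exceeded: 165 + 84 + 120 + 35 + 56 + 20 = 480.
Subtract triples: 0 + 1 + 0 + 0 = 1.
By inclusion–exclusion the count is 1771 − 2195 + 480 − 1 = 55.

55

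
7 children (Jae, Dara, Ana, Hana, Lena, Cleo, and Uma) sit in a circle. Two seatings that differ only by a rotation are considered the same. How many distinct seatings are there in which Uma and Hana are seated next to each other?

240

Treat {Uma, Hana} as one unit (2 internal orders) and seat the resulting 6 units around the table: (5)! circular arrangements.
So 2 × (5)! = 2 × 120 = 240.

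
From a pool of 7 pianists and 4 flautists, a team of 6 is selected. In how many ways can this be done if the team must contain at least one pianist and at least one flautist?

455

Unrestricted: C(11,6) = 462 ways to pick any 6 of the 11.
Subtract selections that omit an entire group: no pianists → C(4,6) = 0; no flautists → C(7,6) = 7.
Both groups omitted at once is impossible, so 462 − 7 = 455.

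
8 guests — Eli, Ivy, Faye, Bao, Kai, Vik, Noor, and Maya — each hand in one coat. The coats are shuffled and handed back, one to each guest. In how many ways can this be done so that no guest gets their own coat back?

14833

Let Aᵢ be the assignments in which guest i gets their own coat. We want the size of the complement of A₁∪…∪A_8.
By inclusion–exclusion this is Σ_{j=0}^{8} (−1)^j C(8,j)·(8−j)!.
Computing: 40320 − 40320 + 20160 − 6720 + 1680 − 336 + 56 − 8 + 1 = 14833.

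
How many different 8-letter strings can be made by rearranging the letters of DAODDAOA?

DAODDAOA has 8 letters with A appearing 3 times, D appearing 3 times, and O appearing twice.
Dividing 8! = 40320 by 3!·3!·2! = 72 for the repeated letters gives 560.

560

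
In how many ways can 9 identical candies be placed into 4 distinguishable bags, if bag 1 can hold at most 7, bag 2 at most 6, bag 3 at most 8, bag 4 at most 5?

185

By stars and bars, unrestricted non-negative solutions to x_1+…+x_4 = 9 number C(9+3,3) = 220.
Subtract solutions that violate a single cap (substitute x_i' = x_i − (cap_i+1)): x_1 ≥ 8 gives C(4,3) = 4; x_2 ≥ 7 gives C(5,3) = 10; x_3 ≥ 9 gives C(3,3) = 1; x_4 ≥ 6 gives C(6,3) = 20. Together 35.
No two caps can be exceeded simultaneously, so the pair terms are all 0.
By inclusion–exclusion the count is 220 − 35 + 0 = 185.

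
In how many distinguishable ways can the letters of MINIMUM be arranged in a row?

420

Letter multiplicities in MINIMUM: I×2, M×3, N×1, U×1.
The number of distinct arrangements is 7!/(3!·2!) = 5040/12 = 420.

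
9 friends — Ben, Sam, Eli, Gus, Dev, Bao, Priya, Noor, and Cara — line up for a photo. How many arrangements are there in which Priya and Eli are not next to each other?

282240

There are 9! = 362880 arrangements in all. If Priya and Eli are adjacent, merging them into one block gives 2·(8)! = 80640 arrangements.
So 362880 − 80640 = 282240 arrangements keep them apart.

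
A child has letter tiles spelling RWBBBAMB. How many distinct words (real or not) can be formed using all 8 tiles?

RWBBBAMB has 8 letters with B appearing 4 times.
Dividing 8! = 40320 by 4! = 24 for the repeated letters gives 1680.

1680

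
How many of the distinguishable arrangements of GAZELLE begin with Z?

180

Fix Z in the first position and arrange the remaining 6 letters.
Those 6 letters have E appearing twice and L appearing twice, giving (6)!/(2!·2!) = 180.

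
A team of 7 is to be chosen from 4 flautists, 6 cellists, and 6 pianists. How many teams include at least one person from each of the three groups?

With no constraint there are C(16,7) = 11440 possible selections.
Subtract selections that omit an entire group: no flautists → C(12,7) = 792; no cellists → C(10,7) = 120; no pianists → C(10,7) = 120.
Add back selections omitting two groups (i.e. drawn from a single group): C(4,7) + C(6,7) + C(6,7) = 0.
By inclusion–exclusion: 11440 − 1032 + 0 = 10408.

10408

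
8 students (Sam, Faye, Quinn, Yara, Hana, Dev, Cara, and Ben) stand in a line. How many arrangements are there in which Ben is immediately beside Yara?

10080

Glue Ben and Yara into one block (2 internal orders), leaving 7 units to arrange in a row.
That gives 2 × 7! = 2 × 5040 = 10080.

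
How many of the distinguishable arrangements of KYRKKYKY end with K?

Fix K in the last position and arrange the remaining 7 letters.
Those 7 letters have K appearing 3 times and Y appearing 3 times, giving (7)!/(3!·3!) = 140.

140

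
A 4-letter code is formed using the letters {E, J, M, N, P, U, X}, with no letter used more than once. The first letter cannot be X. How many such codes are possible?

720

The first letter has 7−1 = 6 choices (anything except X).
The remaining 3 letters are filled from the other 6 symbols without repetition: 6 × 5 × 4 = 120.
Total: 6 × 120 = 720.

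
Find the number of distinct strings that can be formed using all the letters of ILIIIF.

The 6 letters of ILIIIF have repeats: I appearing 4 times.
The number of distinct arrangements is 6!/(4!) = 720/24 = 30.

30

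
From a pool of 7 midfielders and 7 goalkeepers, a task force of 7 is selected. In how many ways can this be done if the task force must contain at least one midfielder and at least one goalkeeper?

Unrestricted: C(14,7) = 3432 ways to pick any 7 of the 14.
Selections missing a whole group: no midfielders → C(7,7) = 1; no goalkeepers → C(7,7) = 1.
Both groups omitted at once is impossible, so 3432 − 2 = 3430.

3430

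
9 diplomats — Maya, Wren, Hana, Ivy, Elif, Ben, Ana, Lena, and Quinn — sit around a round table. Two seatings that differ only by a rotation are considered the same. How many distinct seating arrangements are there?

Fix one person's seat to break rotational symmetry; the remaining 8 people can be arranged in (8)! = 40320 ways.

40320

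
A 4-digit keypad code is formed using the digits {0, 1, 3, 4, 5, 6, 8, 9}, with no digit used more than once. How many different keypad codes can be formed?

This is a permutation of 4 out of 8: P(8,4) = 8!/4!.
8 × 7 × 6 × 5 = 1680.

1680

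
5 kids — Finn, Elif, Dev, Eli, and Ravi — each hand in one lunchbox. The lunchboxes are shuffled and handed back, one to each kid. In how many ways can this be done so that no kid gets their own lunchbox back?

44

Let Aᵢ be the assignments in which kid i gets their own lunchbox. We want the size of the complement of A₁∪…∪A_5.
By inclusion–exclusion this is Σ_{j=0}^{5} (−1)^j C(5,j)·(5−j)!.
Computing: 120 − 120 + 60 − 20 + 5 − 1 = 44.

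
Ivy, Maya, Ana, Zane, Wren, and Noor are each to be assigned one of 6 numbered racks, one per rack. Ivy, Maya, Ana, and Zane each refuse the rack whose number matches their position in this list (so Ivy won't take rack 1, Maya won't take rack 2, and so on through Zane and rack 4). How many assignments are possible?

Let Aᵢ (for 1 ≤ i ≤ 4) be the placements that put person i in their forbidden rack. Any j of these fix j positions, leaving (6−j)! ways to fill the rest, and there are C(4,j) ways to pick which j.
By inclusion–exclusion, the number of valid placements is Σ_{j=0}^{4} (−1)^j C(4,j)·(6−j)!.
Computing: 720 − 480 + 144 − 24 + 2 = 362.

362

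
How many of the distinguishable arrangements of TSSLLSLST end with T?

280

Fix T in the last position and arrange the remaining 8 letters.
Those 8 letters have L appearing 3 times and S appearing 4 times, giving (8)!/(4!·3!) = 280.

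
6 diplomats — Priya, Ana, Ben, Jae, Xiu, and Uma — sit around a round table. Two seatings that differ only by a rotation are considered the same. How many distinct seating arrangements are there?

Fix one person's seat to break rotational symmetry; the remaining 5 people can be arranged in (5)! = 120 ways.

120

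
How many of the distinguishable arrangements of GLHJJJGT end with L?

420

With the last slot taken by L, it remains to arrange the other 7 letters (GHJJJGT).
Those 7 letters have G appearing twice and J appearing 3 times, giving (7)!/(3!·2!) = 420.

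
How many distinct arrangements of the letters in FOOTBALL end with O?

With the last slot taken by O, it remains to arrange the other 7 letters (FOTBALL).
Those 7 letters have L appearing twice, giving (7)!/(2!) = 2520.

2520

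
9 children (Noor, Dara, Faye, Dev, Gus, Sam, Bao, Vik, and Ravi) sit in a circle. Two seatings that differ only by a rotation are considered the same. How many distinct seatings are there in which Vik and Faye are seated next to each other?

Treat {Vik, Faye} as one unit (2 internal orders) and seat the resulting 8 units around the table: (7)! circular arrangements.
So 2 × (7)! = 2 × 5040 = 10080.

10080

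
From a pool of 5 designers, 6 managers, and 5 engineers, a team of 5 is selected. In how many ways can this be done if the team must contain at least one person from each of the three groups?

Unrestricted: C(16,5) = 4368 ways to pick any 5 of the 16.
Selections missing a whole group: no designers → C(11,5) = 462; no managers → C(10,5) = 252; no engineers → C(11,5) = 462.
Add back selections omitting two groups (i.e. drawn from a single group): C(5,5) + C(6,5) + C(5,5) = 8.
By inclusion–exclusion: 4368 − 1176 + 8 = 3200.

3200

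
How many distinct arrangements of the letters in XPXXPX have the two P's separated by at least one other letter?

Total arrangements of XPXXPX: 6!/(4!·2!) = 15.
Arrangements with the P's together: treat PP as one letter, giving (5)!/(4!) = 5.
Hence 15 − 5 = 10.

10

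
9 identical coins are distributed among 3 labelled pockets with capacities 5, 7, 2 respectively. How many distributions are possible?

Without the upper bounds there are C(11,2) = 55 ways to split 9 among 3 pockets.
Subtract solutions that violate a single cap (substitute x_i' = x_i − (cap_i+1)): x_1 ≥ 6 gives C(5,2) = 10; x_2 ≥ 8 gives C(3,2) = 3; x_3 ≥ 3 gives C(8,2) = 28. Together 41.
Add back pairs where two caps are both exceeded: 0 + 1 + 0 = 1.
By inclusion–exclusion the count is 55 − 41 + 1 = 15.

15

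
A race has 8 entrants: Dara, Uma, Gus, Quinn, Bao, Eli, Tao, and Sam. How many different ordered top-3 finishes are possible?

336

There are 8 choices for 1st place, 7 for 2nd, and 6 for 3rd.
That gives 8 × 7 × 6 = 336.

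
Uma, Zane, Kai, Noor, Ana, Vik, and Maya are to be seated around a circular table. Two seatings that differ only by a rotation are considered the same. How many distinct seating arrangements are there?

Seat Uma anywhere (absorbing the rotational symmetry), then permute the other 6: (6)! = 720.

720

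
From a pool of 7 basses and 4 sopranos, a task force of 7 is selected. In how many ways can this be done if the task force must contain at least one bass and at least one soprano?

With no constraint there are C(11,7) = 330 possible selections.
Subtract selections that omit an entire group: no basses → C(4,7) = 0; no sopranos → C(7,7) = 1.
Both groups omitted at once is impossible, so 330 − 1 = 329.

329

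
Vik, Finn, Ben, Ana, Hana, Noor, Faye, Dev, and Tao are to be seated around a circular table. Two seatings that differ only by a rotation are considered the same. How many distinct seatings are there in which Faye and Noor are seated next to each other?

Glue Faye and Noor into a block (2 internal orders). Seating 8 units around a circle gives (7)! arrangements.
So 2 × (7)! = 2 × 5040 = 10080.

10080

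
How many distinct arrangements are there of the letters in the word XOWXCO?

The 6 letters of XOWXCO have repeats: O appearing twice and X appearing twice.
The number of distinct arrangements is 6!/(2!·2!) = 720/4 = 180.

180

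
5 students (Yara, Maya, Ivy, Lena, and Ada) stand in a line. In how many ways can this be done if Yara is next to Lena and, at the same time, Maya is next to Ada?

24

Treat {Yara,Lena} as one block (2 orders) and {Maya,Ada} as another (2 orders).
That leaves 3 units to arrange: 2 × 2 × 3! = 4 × 6 = 24.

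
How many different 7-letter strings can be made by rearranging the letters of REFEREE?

105

Letter multiplicities in REFEREE: E×4, F×1, R×2.
Dividing 7! = 5040 by 4!·2! = 48 for the repeated letters gives 105.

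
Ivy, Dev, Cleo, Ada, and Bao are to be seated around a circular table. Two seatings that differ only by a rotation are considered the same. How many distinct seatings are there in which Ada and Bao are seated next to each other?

12

Glue Ada and Bao into a block (2 internal orders). Seating 4 units around a circle gives (3)! arrangements.
So 2 × (3)! = 2 × 6 = 12.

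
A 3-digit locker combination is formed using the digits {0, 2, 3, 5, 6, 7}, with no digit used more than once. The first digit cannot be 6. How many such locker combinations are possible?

100

The first digit has 6−1 = 5 choices (anything except 6).
The remaining 2 digits are filled from the other 5 symbols without repetition: 5 × 4 = 20.
Total: 5 × 20 = 100.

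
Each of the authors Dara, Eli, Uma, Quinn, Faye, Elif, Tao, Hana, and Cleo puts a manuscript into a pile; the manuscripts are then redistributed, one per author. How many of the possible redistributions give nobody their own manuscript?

133496

This is the derangement count D_9: permutations of 9 items with no fixed point.
By inclusion–exclusion this is Σ_{j=0}^{9} (−1)^j C(9,j)·(9−j)!.
Computing: 362880 − 362880 + 181440 − 60480 + 15120 − 3024 + 504 − 72 + 9 − 1 = 133496.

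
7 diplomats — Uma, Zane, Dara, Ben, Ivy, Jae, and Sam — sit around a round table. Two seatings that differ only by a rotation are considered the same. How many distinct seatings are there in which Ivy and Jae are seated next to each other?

240

Glue Ivy and Jae into a block (2 internal orders). Seating 6 units around a circle gives (5)! arrangements.
So 2 × (5)! = 2 × 120 = 240.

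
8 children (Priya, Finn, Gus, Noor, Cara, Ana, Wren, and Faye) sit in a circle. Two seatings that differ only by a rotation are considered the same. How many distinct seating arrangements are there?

5040

Seat Priya anywhere (absorbing the rotational symmetry), then permute the other 7: (7)! = 5040.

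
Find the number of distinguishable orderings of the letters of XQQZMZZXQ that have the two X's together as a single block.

1120

Treat the 2 copies of X as a single block. The multiset to arrange is then {XX, M, Q, Q, Q, Z, Z, Z}, 8 items in all.
That gives (8)!/(3!·3!) = 1120 arrangements.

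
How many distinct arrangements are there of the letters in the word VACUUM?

360

The 6 letters of VACUUM have repeats: U appearing twice.
The number of distinct arrangements is 6!/(2!) = 720/2 = 360.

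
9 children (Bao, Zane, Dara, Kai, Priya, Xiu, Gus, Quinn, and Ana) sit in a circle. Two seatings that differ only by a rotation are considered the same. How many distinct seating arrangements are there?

Fix one person's seat to break rotational symmetry; the remaining 8 people can be arranged in (8)! = 40320 ways.

40320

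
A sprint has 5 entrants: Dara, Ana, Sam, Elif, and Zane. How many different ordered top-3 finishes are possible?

There are 5 choices for 1st place, 4 for 2nd, and 3 for 3rd.
That gives 5 × 4 × 3 = 60.

60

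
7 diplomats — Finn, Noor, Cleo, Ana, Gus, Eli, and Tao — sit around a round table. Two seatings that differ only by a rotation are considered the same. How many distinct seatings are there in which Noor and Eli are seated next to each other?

240

Glue Noor and Eli into a block (2 internal orders). Seating 6 units around a circle gives (5)! arrangements.
So 2 × (5)! = 2 × 120 = 240.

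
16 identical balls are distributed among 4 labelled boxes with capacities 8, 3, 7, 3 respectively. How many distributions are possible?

48

Ignoring the caps, the number of non-negative solutions to x_1+…+x_4 = 16 is C(19,3) = 969.
Subtract solutions that violate a single cap (substitute x_i' = x_i − (cap_i+1)): x_1 ≥ 9 gives C(10,3) = 120; x_2 ≥ 4 gives C(15,3) = 455; x_3 ≥ 8 gives C(11,3) = 165; x_4 ≥ 4 gives C(15,3) = 455. Together 1195.
Add back pairs where two caps are both exceeded: 20 + 0 + 20 + 35 + 165 + 35 = 275.
Subtract triples: 0 + 0 + 0 + 1 = 1.
By inclusion–exclusion the count is 969 − 1195 + 275 − 1 = 48.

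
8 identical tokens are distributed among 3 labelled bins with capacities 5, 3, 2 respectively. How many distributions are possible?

Ignoring the caps, the number of non-negative solutions to x_1+…+x_3 = 8 is C(10,2) = 45.
Subtract solutions that violate a single cap (substitute x_i' = x_i − (cap_i+1)): x_1 ≥ 6 gives C(4,2) = 6; x_2 ≥ 4 gives C(6,2) = 15; x_3 ≥ 3 gives C(7,2) = 21. Together 42.
Add back pairs where two caps are both exceeded: 0 + 0 + 3 = 3.
By inclusion–exclusion the count is 45 − 42 + 3 = 6.

6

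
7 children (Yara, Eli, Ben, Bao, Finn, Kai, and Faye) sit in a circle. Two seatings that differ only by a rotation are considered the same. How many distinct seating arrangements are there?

Around a circle, 7 distinct people have 7!/7 = (6)! = 720 rotationally distinct seatings.

720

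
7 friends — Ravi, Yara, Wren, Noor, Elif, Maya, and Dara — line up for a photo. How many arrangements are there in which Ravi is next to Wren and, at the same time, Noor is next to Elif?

480

Treat {Ravi,Wren} as one block (2 orders) and {Noor,Elif} as another (2 orders).
That leaves 5 units to arrange: 2 × 2 × 5! = 4 × 120 = 480.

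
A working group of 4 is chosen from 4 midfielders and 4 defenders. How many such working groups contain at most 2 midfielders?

Split by how many midfielders are chosen (0 through 2).
Sum: C(4,0)·C(4,4) + C(4,1)·C(4,3) + C(4,2)·C(4,2) = 1 + 16 + 36 = 53.

53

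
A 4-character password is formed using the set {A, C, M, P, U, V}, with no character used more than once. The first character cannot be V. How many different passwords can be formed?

300

The first character has 6−1 = 5 choices (anything except V).
The remaining 3 characters are filled from the other 5 symbols without repetition: 5 × 4 × 3 = 60.
Total: 5 × 60 = 300.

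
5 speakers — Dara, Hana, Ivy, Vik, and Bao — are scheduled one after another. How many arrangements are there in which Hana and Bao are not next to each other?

72

There are 5! = 120 arrangements in all. If Hana and Bao are adjacent, merging them into one block gives 2·(4)! = 48 arrangements.
So 120 − 48 = 72 arrangements keep them apart.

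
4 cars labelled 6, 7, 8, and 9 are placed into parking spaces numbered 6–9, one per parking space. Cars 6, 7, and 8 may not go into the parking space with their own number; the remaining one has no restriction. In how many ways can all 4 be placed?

11

Let Aᵢ (for i ∈ {6, 7, 8}) be the placements that put car i in its forbidden parking space. Any j of these fix j positions, leaving (4−j)! ways to fill the rest, and there are C(3,j) ways to pick which j.
By inclusion–exclusion, the number of valid placements is Σ_{j=0}^{3} (−1)^j C(3,j)·(4−j)!.
Computing: 24 − 18 + 6 − 1 = 11.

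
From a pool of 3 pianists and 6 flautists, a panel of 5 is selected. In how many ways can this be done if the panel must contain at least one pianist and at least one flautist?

Unrestricted: C(9,5) = 126 ways to pick any 5 of the 9.
Selections missing a whole group: no pianists → C(6,5) = 6; no flautists → C(3,5) = 0.
Both groups omitted at once is impossible, so 126 − 6 = 120.

120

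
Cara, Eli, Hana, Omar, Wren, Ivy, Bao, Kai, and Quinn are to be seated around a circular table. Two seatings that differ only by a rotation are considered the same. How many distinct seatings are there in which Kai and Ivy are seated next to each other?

Treat {Kai, Ivy} as one unit (2 internal orders) and seat the resulting 8 units around the table: (7)! circular arrangements.
So 2 × (7)! = 2 × 5040 = 10080.

10080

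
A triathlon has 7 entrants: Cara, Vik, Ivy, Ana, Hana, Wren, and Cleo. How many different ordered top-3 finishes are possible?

210

This is an ordered selection of 3 from 7: P(7,3).
That gives 7 × 6 × 5 = 210.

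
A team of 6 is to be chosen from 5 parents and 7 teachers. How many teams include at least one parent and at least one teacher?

917

With no constraint there are C(12,6) = 924 possible selections.
Subtract selections that omit an entire group: no parents → C(7,6) = 7; no teachers → C(5,6) = 0.
Both groups omitted at once is impossible, so 924 − 7 = 917.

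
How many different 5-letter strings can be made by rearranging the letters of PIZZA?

PIZZA has 5 letters with Z appearing twice.
Dividing 5! = 120 by 2! = 2 for the repeated letters gives 60.

60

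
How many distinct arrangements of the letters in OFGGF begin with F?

12

With the first slot taken by F, it remains to arrange the other 4 letters (OGGF).
Those 4 letters have G appearing twice, giving (4)!/(2!) = 12.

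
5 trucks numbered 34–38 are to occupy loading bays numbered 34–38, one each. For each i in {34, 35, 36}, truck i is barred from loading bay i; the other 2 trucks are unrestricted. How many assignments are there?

Let Aᵢ (for i ∈ {34, 35, 36}) be the placements that put truck i in its forbidden loading bay. Any j of these fix j positions, leaving (5−j)! ways to fill the rest, and there are C(3,j) ways to pick which j.
By inclusion–exclusion, the number of valid placements is Σ_{j=0}^{3} (−1)^j C(3,j)·(5−j)!.
Computing: 120 − 72 + 18 − 2 = 64.

64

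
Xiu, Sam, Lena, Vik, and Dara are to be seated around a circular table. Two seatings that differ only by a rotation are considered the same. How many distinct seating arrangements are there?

24

Fix one person's seat to break rotational symmetry; the remaining 4 people can be arranged in (4)! = 24 ways.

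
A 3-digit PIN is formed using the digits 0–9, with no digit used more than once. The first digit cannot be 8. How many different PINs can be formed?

648

The first digit has 10−1 = 9 choices (anything except 8).
The remaining 2 digits are filled from the other 9 symbols without repetition: 9 × 8 = 72.
Total: 9 × 72 = 648.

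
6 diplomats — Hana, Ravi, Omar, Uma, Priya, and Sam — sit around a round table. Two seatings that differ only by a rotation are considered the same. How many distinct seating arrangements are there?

120

Seat Hana anywhere (absorbing the rotational symmetry), then permute the other 5: (5)! = 120.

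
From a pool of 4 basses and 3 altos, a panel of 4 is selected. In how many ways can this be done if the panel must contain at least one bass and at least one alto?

With no constraint there are C(7,4) = 35 possible selections.
Subtract selections that omit an entire group: no basses → C(3,4) = 0; no altos → C(4,4) = 1.
Both groups omitted at once is impossible, so 35 − 1 = 34.

34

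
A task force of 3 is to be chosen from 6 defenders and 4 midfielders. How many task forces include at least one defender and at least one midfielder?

96

Total 3-person selections from all 10: C(10,3) = 120.
Selections missing a whole group: no defenders → C(4,3) = 4; no midfielders → C(6,3) = 20.
Both groups omitted at once is impossible, so 120 − 24 = 96.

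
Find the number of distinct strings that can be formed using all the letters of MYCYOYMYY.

Letter multiplicities in MYCYOYMYY: C×1, M×2, O×1, Y×5.
So there are 9! / (5!·2!) = 1512 distinguishable arrangements.

1512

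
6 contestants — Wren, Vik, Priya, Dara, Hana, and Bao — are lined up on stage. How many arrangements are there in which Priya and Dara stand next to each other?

240

Glue Priya and Dara into one block (2 internal orders), leaving 5 units to arrange in a row.
That gives 2 × 5! = 2 × 120 = 240.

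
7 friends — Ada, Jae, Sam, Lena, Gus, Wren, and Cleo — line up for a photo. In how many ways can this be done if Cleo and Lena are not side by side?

Of the 7! = 5040 arrangements, those with Cleo and Lena adjacent number 2 × 6! = 1440 (treat the pair as a block with 2 internal orders).
Complementary counting: 5040 − 1440 = 3600.

3600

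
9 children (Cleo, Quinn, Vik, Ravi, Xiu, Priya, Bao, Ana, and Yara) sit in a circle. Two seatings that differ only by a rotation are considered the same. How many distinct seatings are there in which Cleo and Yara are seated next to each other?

10080

Glue Cleo and Yara into a block (2 internal orders). Seating 8 units around a circle gives (7)! arrangements.
So 2 × (7)! = 2 × 5040 = 10080.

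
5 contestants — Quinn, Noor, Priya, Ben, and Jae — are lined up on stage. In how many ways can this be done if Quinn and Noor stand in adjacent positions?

Treat {Quinn, Noor} as a single unit. There are 4 units to order, and the pair itself can be ordered 2 ways.
So the count is 2·(4)! = 48.

48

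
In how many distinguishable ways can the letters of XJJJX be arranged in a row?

10

XJJJX has 5 letters with J appearing 3 times and X appearing twice.
Dividing 5! = 120 by 3!·2! = 12 for the repeated letters gives 10.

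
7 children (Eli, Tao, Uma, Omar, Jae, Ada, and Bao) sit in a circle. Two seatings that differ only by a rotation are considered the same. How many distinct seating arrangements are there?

Seat Eli anywhere (absorbing the rotational symmetry), then permute the other 6: (6)! = 720.

720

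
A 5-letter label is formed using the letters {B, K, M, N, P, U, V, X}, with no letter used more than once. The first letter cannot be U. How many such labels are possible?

5880

The first letter has 8−1 = 7 choices (anything except U).
The remaining 4 letters are filled from the other 7 symbols without repetition: 7 × 6 × 5 × 4 = 840.
Total: 7 × 840 = 5880.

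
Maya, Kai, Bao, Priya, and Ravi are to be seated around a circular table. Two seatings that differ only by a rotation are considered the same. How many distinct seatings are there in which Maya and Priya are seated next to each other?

Glue Maya and Priya into a block (2 internal orders). Seating 4 units around a circle gives (3)! arrangements.
So 2 × (3)! = 2 × 6 = 12.

12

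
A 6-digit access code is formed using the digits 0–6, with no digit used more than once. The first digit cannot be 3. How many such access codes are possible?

4320

The first digit has 7−1 = 6 choices (anything except 3).
The remaining 5 digits are filled from the other 6 symbols without repetition: 6 × 5 × 4 × 3 × 2 = 720.
Total: 6 × 720 = 4320.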